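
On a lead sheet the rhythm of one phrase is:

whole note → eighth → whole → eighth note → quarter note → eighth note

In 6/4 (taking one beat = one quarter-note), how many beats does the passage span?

10.5

One quarter-note beat = 2 eighth notes.
Working in eighth notes: whole note = 8; eighth = 1; whole = 8; eighth note = 1; quarter note = 2; eighth note = 1.
Total: 8 + 1 + 8 + 1 + 2 + 1 = 21.
21 ÷ 2 = 10.5 beats.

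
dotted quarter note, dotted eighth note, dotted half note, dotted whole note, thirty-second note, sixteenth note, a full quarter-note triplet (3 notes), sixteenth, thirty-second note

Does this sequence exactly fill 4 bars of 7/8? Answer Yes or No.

Yes

One bar of 7/8 = 28 thirty-second notes, so 4 bars = 112.
Express everything in thirty-second notes: dotted quarter note = 12; dotted eighth note = 6; dotted half note = 24; dotted whole note = 48; thirty-second note = 1; sixteenth note = 2; a full quarter-note triplet (3 notes) (three triplet quarters span one half) = 16; sixteenth = 2; thirty-second note = 1.
Sum: 12 + 6 + 24 + 48 + 1 + 2 + 16 + 2 + 1 = 112.
112 equals 112, so the answer is Yes.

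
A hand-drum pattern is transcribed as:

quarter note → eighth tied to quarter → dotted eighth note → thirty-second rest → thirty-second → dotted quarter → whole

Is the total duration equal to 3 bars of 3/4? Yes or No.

One bar of 3/4 = 24 thirty-second notes, so 3 bars = 72.
Working in thirty-second notes: quarter note = 8; eighth tied to quarter (eighth + quarter) = 12; dotted eighth note = 6; thirty-second rest = 1; thirty-second = 1; dotted quarter = 12; whole = 32.
Sum: 8 + 12 + 6 + 1 + 1 + 12 + 32 = 72.
72 equals 72, so the answer is Yes.

Yes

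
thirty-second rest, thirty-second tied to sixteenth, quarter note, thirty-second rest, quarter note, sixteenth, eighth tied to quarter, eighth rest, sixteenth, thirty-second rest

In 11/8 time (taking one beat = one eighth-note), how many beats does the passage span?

10.5

One eighth-note beat = 4 thirty-second notes.
Each duration in thirty-second notes: thirty-second rest = 1; thirty-second tied to sixteenth (thirty-second + sixteenth) = 3; quarter note = 8; thirty-second rest = 1; quarter note = 8; sixteenth = 2; eighth tied to quarter (eighth + quarter) = 12; eighth rest = 4; sixteenth = 2; thirty-second rest = 1.
Sum: 1 + 3 + 8 + 1 + 8 + 2 + 12 + 4 + 2 + 1 = 42.
42 ÷ 4 = 10.5 beats.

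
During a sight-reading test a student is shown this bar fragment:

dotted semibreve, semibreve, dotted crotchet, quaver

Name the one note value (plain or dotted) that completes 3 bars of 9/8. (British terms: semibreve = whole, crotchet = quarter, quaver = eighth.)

dotted quarter note

3 bars of 9/8 = 27 eighth notes.
Each duration in eighth notes: dotted semibreve = 12; semibreve = 8; dotted crotchet = 3; quaver = 1.
Total: 12 + 8 + 3 + 1 = 24.
Remaining: 27 − 24 = 3 eighth notes, which is a dotted quarter note.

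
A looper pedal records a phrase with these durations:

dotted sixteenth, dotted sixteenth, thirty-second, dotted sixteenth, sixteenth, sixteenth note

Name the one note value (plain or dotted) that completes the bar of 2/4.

The bar of 2/4 = 16 thirty-second notes.
Working in thirty-second notes: dotted sixteenth = 3; dotted sixteenth = 3; thirty-second = 1; dotted sixteenth = 3; sixteenth = 2; sixteenth note = 2.
Total: 3 + 3 + 1 + 3 + 2 + 2 = 14.
Remaining: 16 − 14 = 2 thirty-second notes, which is a sixteenth note.

sixteenth note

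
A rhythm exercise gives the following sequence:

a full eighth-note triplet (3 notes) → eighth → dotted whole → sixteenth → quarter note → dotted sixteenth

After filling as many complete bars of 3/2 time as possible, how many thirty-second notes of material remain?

One bar of 3/2 = 48 thirty-second notes.
In thirty-second notes: a full eighth-note triplet (3 notes) (three triplet eighths span one quarter) = 8; eighth = 4; dotted whole = 48; sixteenth = 2; quarter note = 8; dotted sixteenth = 3.
Adding: 8 + 4 + 48 + 2 + 8 + 3 = 73.
73 ÷ 48 = 1 complete bar with 25 thirty-second notes remaining.

25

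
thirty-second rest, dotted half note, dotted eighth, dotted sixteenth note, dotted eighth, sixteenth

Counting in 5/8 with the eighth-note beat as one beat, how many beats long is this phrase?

10.5

One eighth-note beat = 4 thirty-second notes.
In thirty-second notes: thirty-second rest = 1; dotted half note = 24; dotted eighth = 6; dotted sixteenth note = 3; dotted eighth = 6; sixteenth = 2.
Total: 1 + 24 + 6 + 3 + 6 + 2 = 42.
42 ÷ 4 = 10.5 beats.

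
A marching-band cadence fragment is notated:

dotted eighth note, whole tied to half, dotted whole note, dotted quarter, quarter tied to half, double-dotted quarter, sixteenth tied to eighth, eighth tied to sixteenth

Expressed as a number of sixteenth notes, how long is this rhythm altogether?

82

Express everything in sixteenth notes: dotted eighth note = 3; whole tied to half (whole + half) = 24; dotted whole note = 24; dotted quarter = 6; quarter tied to half (quarter + half) = 12; double-dotted quarter = 7; sixteenth tied to eighth (sixteenth + eighth) = 3; eighth tied to sixteenth (eighth + sixteenth) = 3.
Adding: 3 + 24 + 24 + 6 + 12 + 7 + 3 + 3 = 82 sixteenth notes.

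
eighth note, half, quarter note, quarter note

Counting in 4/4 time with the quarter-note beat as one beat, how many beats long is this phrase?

4.5

One quarter-note beat = 2 eighth notes.
In eighth notes: eighth note = 1; half = 4; quarter note = 2; quarter note = 2.
Altogether 1 + 4 + 2 + 2 = 9.
9 ÷ 2 = 4.5 beats.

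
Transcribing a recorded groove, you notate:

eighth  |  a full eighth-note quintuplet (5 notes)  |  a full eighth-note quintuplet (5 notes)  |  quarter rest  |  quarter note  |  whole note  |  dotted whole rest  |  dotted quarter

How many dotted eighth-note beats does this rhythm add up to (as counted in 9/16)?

24

One dotted eighth-note beat = 3 sixteenth notes.
Convert each value to sixteenth notes: eighth = 2; a full eighth-note quintuplet (5 notes) (five quintuplet eighths span one half) = 8; a full eighth-note quintuplet (5 notes) (five quintuplet eighths span one half) = 8; quarter rest = 4; quarter note = 4; whole note = 16; dotted whole rest = 24; dotted quarter = 6.
Total: 2 + 8 + 8 + 4 + 4 + 16 + 24 + 6 = 72.
72 ÷ 3 = 24 beats.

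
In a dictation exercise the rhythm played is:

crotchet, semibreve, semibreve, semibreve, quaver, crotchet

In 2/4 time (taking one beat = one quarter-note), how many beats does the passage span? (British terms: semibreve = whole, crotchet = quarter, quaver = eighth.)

14.5

One quarter-note beat = 2 eighth notes.
Each duration in eighth notes: crotchet = 2; semibreve = 8; semibreve = 8; semibreve = 8; quaver = 1; crotchet = 2.
Altogether 2 + 8 + 8 + 8 + 1 + 2 = 29.
29 ÷ 2 = 14.5 beats.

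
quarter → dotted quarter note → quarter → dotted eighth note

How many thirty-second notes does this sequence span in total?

Each duration in thirty-second notes: quarter = 8; dotted quarter note = 12; quarter = 8; dotted eighth note = 6.
Altogether 8 + 12 + 8 + 6 = 34 thirty-second notes.

34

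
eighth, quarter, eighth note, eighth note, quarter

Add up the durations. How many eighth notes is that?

7

In eighth notes: eighth = 1; quarter = 2; eighth note = 1; eighth note = 1; quarter = 2.
Adding: 1 + 2 + 1 + 1 + 2 = 7 eighth notes.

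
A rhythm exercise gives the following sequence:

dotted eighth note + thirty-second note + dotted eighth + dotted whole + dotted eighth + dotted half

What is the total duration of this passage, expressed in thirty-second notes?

91

Convert each value to thirty-second notes: dotted eighth note = 6; thirty-second note = 1; dotted eighth = 6; dotted whole = 48; dotted eighth = 6; dotted half = 24.
Altogether 6 + 1 + 6 + 48 + 6 + 24 = 91 thirty-second notes.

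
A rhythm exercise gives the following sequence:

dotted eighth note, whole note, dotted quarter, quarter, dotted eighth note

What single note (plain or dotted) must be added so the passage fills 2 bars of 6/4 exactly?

2 bars of 6/4 = 48 sixteenth notes.
Convert each value to sixteenth notes: dotted eighth note = 3; whole note = 16; dotted quarter = 6; quarter = 4; dotted eighth note = 3.
Adding: 3 + 16 + 6 + 4 + 3 = 32.
Remaining: 48 − 32 = 16 sixteenth notes, which is a whole note.

whole note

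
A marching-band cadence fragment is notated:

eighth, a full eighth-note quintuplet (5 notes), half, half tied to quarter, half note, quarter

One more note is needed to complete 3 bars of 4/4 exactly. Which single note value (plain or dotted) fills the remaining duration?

3 bars of 4/4 = 24 eighth notes.
Working in eighth notes: eighth = 1; a full eighth-note quintuplet (5 notes) (five quintuplet eighths span one half) = 4; half = 4; half tied to quarter (half + quarter) = 6; half note = 4; quarter = 2.
Adding: 1 + 4 + 4 + 6 + 4 + 2 = 21.
Remaining: 24 − 21 = 3 eighth notes, which is a dotted quarter note.

dotted quarter note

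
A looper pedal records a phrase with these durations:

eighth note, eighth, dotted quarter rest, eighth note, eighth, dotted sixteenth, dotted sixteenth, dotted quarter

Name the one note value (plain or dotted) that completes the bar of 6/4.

sixteenth note

The bar of 6/4 = 48 thirty-second notes.
Express everything in thirty-second notes: eighth note = 4; eighth = 4; dotted quarter rest = 12; eighth note = 4; eighth = 4; dotted sixteenth = 3; dotted sixteenth = 3; dotted quarter = 12.
Sum: 4 + 4 + 12 + 4 + 4 + 3 + 3 + 12 = 46.
Remaining: 48 − 46 = 2 thirty-second notes, which is a sixteenth note.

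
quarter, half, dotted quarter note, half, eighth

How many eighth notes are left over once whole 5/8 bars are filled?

4

One bar of 5/8 = 5 eighth notes.
Working in eighth notes: quarter = 2; half = 4; dotted quarter note = 3; half = 4; eighth = 1.
Adding: 2 + 4 + 3 + 4 + 1 = 14.
14 ÷ 5 = 2 complete bars with 4 eighth notes remaining.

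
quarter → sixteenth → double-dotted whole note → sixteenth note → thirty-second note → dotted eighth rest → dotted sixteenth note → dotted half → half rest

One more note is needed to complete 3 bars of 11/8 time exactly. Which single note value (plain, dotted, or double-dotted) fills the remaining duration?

3 bars of 11/8 = 132 thirty-second notes.
Express everything in thirty-second notes: quarter = 8; sixteenth = 2; double-dotted whole note = 56; sixteenth note = 2; thirty-second note = 1; dotted eighth rest = 6; dotted sixteenth note = 3; dotted half = 24; half rest = 16.
Total: 8 + 2 + 56 + 2 + 1 + 6 + 3 + 24 + 16 = 118.
Remaining: 132 − 118 = 14 thirty-second notes, which is a double-dotted quarter note.

double-dotted quarter note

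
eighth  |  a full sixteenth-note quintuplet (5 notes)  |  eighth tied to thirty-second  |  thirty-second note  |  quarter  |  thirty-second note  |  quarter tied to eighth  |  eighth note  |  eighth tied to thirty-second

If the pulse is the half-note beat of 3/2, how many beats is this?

One half-note beat = 16 thirty-second notes.
Convert each value to thirty-second notes: eighth = 4; a full sixteenth-note quintuplet (5 notes) (five quintuplet sixteenths span one quarter) = 8; eighth tied to thirty-second (eighth + thirty-second) = 5; thirty-second note = 1; quarter = 8; thirty-second note = 1; quarter tied to eighth (quarter + eighth) = 12; eighth note = 4; eighth tied to thirty-second (eighth + thirty-second) = 5.
Total: 4 + 8 + 5 + 1 + 8 + 1 + 12 + 4 + 5 = 48.
48 ÷ 16 = 3 beats.

3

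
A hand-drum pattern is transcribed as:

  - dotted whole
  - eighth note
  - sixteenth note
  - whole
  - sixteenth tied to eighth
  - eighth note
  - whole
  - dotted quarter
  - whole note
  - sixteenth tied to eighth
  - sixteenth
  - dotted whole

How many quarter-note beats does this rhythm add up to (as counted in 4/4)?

28.5

One quarter-note beat = 4 sixteenth notes.
In sixteenth notes: dotted whole = 24; eighth note = 2; sixteenth note = 1; whole = 16; sixteenth tied to eighth (sixteenth + eighth) = 3; eighth note = 2; whole = 16; dotted quarter = 6; whole note = 16; sixteenth tied to eighth (sixteenth + eighth) = 3; sixteenth = 1; dotted whole = 24.
Altogether 24 + 2 + 1 + 16 + 3 + 2 + 16 + 6 + 16 + 3 + 1 + 24 = 114.
114 ÷ 4 = 28.5 beats.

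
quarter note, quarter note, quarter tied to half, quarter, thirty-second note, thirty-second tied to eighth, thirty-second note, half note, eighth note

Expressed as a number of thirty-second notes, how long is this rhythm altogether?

75

Each duration in thirty-second notes: quarter note = 8; quarter note = 8; quarter tied to half (quarter + half) = 24; quarter = 8; thirty-second note = 1; thirty-second tied to eighth (thirty-second + eighth) = 5; thirty-second note = 1; half note = 16; eighth note = 4.
Sum: 8 + 8 + 24 + 8 + 1 + 5 + 1 + 16 + 4 = 75 thirty-second notes.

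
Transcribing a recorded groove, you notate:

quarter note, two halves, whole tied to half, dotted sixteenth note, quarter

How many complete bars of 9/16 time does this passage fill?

One bar of 9/16 = 18 thirty-second notes.
Working in thirty-second notes: quarter note = 8; half = 16; half = 16; whole tied to half (whole + half) = 48; dotted sixteenth note = 3; quarter = 8.
Adding: 8 + 16 + 16 + 48 + 3 + 8 = 99.
99 ÷ 18 = 5 complete bars with 9 left over.

5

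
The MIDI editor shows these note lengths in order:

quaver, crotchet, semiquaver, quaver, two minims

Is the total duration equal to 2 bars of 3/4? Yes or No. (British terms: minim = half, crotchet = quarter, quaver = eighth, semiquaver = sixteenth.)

One bar of 3/4 = 12 sixteenth notes, so 2 bars = 24.
Express everything in sixteenth notes: quaver = 2; crotchet = 4; semiquaver = 1; quaver = 2; minim = 8; minim = 8.
Total: 2 + 4 + 1 + 2 + 8 + 8 = 25.
25 exceeds 24, so the answer is No.

No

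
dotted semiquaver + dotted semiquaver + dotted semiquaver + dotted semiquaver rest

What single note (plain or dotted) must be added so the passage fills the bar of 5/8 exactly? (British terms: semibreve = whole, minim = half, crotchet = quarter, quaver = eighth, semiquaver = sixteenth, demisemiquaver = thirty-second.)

The bar of 5/8 = 20 thirty-second notes.
Each duration in thirty-second notes: dotted semiquaver = 3; dotted semiquaver = 3; dotted semiquaver = 3; dotted semiquaver rest = 3.
Total: 3 + 3 + 3 + 3 = 12.
Remaining: 20 − 12 = 8 thirty-second notes, which is a quarter note.

quarter note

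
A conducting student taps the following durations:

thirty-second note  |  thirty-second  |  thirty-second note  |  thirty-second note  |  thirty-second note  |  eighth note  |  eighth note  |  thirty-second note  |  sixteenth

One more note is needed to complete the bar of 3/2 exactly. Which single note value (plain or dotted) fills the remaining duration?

whole note

The bar of 3/2 = 48 thirty-second notes.
In thirty-second notes: thirty-second note = 1; thirty-second = 1; thirty-second note = 1; thirty-second note = 1; thirty-second note = 1; eighth note = 4; eighth note = 4; thirty-second note = 1; sixteenth = 2.
Total: 1 + 1 + 1 + 1 + 1 + 4 + 4 + 1 + 2 = 16.
Remaining: 48 − 16 = 32 thirty-second notes, which is a whole note.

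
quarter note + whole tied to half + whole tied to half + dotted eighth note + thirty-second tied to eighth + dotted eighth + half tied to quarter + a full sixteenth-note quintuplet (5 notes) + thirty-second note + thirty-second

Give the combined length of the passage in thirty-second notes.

Express everything in thirty-second notes: quarter note = 8; whole tied to half (whole + half) = 48; whole tied to half (whole + half) = 48; dotted eighth note = 6; thirty-second tied to eighth (thirty-second + eighth) = 5; dotted eighth = 6; half tied to quarter (half + quarter) = 24; a full sixteenth-note quintuplet (5 notes) (five quintuplet sixteenths span one quarter) = 8; thirty-second note = 1; thirty-second = 1.
Sum: 8 + 48 + 48 + 6 + 5 + 6 + 24 + 8 + 1 + 1 = 155 thirty-second notes.

155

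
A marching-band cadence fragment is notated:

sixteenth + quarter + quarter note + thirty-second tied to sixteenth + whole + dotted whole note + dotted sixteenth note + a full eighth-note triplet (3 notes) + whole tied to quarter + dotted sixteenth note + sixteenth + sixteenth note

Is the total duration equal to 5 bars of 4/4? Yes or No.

No

One bar of 4/4 = 32 thirty-second notes, so 5 bars = 160.
Convert each value to thirty-second notes: sixteenth = 2; quarter = 8; quarter note = 8; thirty-second tied to sixteenth (thirty-second + sixteenth) = 3; whole = 32; dotted whole note = 48; dotted sixteenth note = 3; a full eighth-note triplet (3 notes) (three triplet eighths span one quarter) = 8; whole tied to quarter (whole + quarter) = 40; dotted sixteenth note = 3; sixteenth = 2; sixteenth note = 2.
Sum: 2 + 8 + 8 + 3 + 32 + 48 + 3 + 8 + 40 + 3 + 2 + 2 = 159.
159 falls short of 160, so the answer is No.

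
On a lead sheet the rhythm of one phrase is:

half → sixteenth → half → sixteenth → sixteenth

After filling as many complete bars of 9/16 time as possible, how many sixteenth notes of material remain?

One bar of 9/16 = 9 sixteenth notes.
Convert each value to sixteenth notes: half = 8; sixteenth = 1; half = 8; sixteenth = 1; sixteenth = 1.
Adding: 8 + 1 + 8 + 1 + 1 = 19.
19 ÷ 9 = 2 complete bars with 1 sixteenth note remaining.

1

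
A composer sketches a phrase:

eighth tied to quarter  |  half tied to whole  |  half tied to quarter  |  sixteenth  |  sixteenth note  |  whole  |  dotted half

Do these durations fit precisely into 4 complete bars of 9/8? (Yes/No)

Yes

One bar of 9/8 = 18 sixteenth notes, so 4 bars = 72.
Express everything in sixteenth notes: eighth tied to quarter (eighth + quarter) = 6; half tied to whole (half + whole) = 24; half tied to quarter (half + quarter) = 12; sixteenth = 1; sixteenth note = 1; whole = 16; dotted half = 12.
Total: 6 + 24 + 12 + 1 + 1 + 16 + 12 = 72.
72 equals 72, so the answer is Yes.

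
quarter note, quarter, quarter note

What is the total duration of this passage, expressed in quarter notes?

3

Each duration in quarter notes: quarter note = 1; quarter = 1; quarter note = 1.
Adding: 1 + 1 + 1 = 3 quarter notes.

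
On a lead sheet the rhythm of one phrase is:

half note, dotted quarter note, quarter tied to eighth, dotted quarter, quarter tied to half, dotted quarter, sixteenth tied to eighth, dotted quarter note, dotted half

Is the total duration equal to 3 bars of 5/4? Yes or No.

No

One bar of 5/4 = 20 sixteenth notes, so 3 bars = 60.
Each duration in sixteenth notes: half note = 8; dotted quarter note = 6; quarter tied to eighth (quarter + eighth) = 6; dotted quarter = 6; quarter tied to half (quarter + half) = 12; dotted quarter = 6; sixteenth tied to eighth (sixteenth + eighth) = 3; dotted quarter note = 6; dotted half = 12.
Adding: 8 + 6 + 6 + 6 + 12 + 6 + 3 + 6 + 12 = 65.
65 exceeds 60, so the answer is No.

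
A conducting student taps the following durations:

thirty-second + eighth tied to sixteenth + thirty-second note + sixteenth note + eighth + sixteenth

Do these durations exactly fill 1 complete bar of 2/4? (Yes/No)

One bar of 2/4 = 16 thirty-second notes.
In thirty-second notes: thirty-second = 1; eighth tied to sixteenth (eighth + sixteenth) = 6; thirty-second note = 1; sixteenth note = 2; eighth = 4; sixteenth = 2.
Adding: 1 + 6 + 1 + 2 + 4 + 2 = 16.
16 equals 16, so the answer is Yes.

Yes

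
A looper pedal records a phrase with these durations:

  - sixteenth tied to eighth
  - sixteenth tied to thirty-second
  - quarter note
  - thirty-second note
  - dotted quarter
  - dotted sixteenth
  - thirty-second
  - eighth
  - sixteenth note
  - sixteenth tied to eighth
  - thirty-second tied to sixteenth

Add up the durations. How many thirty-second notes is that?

49

Working in thirty-second notes: sixteenth tied to eighth (sixteenth + eighth) = 6; sixteenth tied to thirty-second (sixteenth + thirty-second) = 3; quarter note = 8; thirty-second note = 1; dotted quarter = 12; dotted sixteenth = 3; thirty-second = 1; eighth = 4; sixteenth note = 2; sixteenth tied to eighth (sixteenth + eighth) = 6; thirty-second tied to sixteenth (thirty-second + sixteenth) = 3.
Adding: 6 + 3 + 8 + 1 + 12 + 3 + 1 + 4 + 2 + 6 + 3 = 49 thirty-second notes.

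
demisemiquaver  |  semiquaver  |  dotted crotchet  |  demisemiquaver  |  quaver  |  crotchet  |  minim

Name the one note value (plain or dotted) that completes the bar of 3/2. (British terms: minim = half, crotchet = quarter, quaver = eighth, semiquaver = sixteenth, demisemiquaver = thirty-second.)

The bar of 3/2 = 48 thirty-second notes.
Working in thirty-second notes: demisemiquaver = 1; semiquaver = 2; dotted crotchet = 12; demisemiquaver = 1; quaver = 4; crotchet = 8; minim = 16.
Altogether 1 + 2 + 12 + 1 + 4 + 8 + 16 = 44.
Remaining: 48 − 44 = 4 thirty-second notes, which is a eighth note.

eighth note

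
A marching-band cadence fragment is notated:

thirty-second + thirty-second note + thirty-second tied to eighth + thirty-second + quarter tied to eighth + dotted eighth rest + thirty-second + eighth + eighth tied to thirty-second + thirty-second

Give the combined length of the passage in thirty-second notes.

37

Working in thirty-second notes: thirty-second = 1; thirty-second note = 1; thirty-second tied to eighth (thirty-second + eighth) = 5; thirty-second = 1; quarter tied to eighth (quarter + eighth) = 12; dotted eighth rest = 6; thirty-second = 1; eighth = 4; eighth tied to thirty-second (eighth + thirty-second) = 5; thirty-second = 1.
Sum: 1 + 1 + 5 + 1 + 12 + 6 + 1 + 4 + 5 + 1 = 37 thirty-second notes.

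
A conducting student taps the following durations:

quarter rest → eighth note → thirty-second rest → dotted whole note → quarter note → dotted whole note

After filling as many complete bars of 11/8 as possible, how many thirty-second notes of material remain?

One bar of 11/8 = 44 thirty-second notes.
Express everything in thirty-second notes: quarter rest = 8; eighth note = 4; thirty-second rest = 1; dotted whole note = 48; quarter note = 8; dotted whole note = 48.
Total: 8 + 4 + 1 + 48 + 8 + 48 = 117.
117 ÷ 44 = 2 complete bars with 29 thirty-second notes remaining.

29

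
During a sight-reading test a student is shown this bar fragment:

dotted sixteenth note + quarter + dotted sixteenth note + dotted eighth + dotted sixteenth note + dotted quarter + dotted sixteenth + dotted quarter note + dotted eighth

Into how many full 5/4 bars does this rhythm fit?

1

One bar of 5/4 = 40 thirty-second notes.
Express everything in thirty-second notes: dotted sixteenth note = 3; quarter = 8; dotted sixteenth note = 3; dotted eighth = 6; dotted sixteenth note = 3; dotted quarter = 12; dotted sixteenth = 3; dotted quarter note = 12; dotted eighth = 6.
Sum: 3 + 8 + 3 + 6 + 3 + 12 + 3 + 12 + 6 = 56.
56 ÷ 40 = 1 complete bar with 16 left over.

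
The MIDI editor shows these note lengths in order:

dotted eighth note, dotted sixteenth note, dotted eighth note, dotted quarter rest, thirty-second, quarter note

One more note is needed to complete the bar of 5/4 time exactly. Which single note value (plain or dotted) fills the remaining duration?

eighth note

The bar of 5/4 = 40 thirty-second notes.
Each duration in thirty-second notes: dotted eighth note = 6; dotted sixteenth note = 3; dotted eighth note = 6; dotted quarter rest = 12; thirty-second = 1; quarter note = 8.
Total: 6 + 3 + 6 + 12 + 1 + 8 = 36.
Remaining: 40 − 36 = 4 thirty-second notes, which is a eighth note.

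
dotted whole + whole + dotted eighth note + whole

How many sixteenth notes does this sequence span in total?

59

In sixteenth notes: dotted whole = 24; whole = 16; dotted eighth note = 3; whole = 16.
Adding: 24 + 16 + 3 + 16 = 59 sixteenth notes.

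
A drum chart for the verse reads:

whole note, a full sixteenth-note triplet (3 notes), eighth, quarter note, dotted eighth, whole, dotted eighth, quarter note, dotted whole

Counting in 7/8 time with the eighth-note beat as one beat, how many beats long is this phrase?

37

One eighth-note beat = 2 sixteenth notes.
Convert each value to sixteenth notes: whole note = 16; a full sixteenth-note triplet (3 notes) (three triplet sixteenths span one eighth) = 2; eighth = 2; quarter note = 4; dotted eighth = 3; whole = 16; dotted eighth = 3; quarter note = 4; dotted whole = 24.
Adding: 16 + 2 + 2 + 4 + 3 + 16 + 3 + 4 + 24 = 74.
74 ÷ 2 = 37 beats.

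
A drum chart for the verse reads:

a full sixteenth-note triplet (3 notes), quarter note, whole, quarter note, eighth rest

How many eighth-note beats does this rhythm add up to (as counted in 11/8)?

One eighth-note beat = 2 sixteenth notes.
Express everything in sixteenth notes: a full sixteenth-note triplet (3 notes) (three triplet sixteenths span one eighth) = 2; quarter note = 4; whole = 16; quarter note = 4; eighth rest = 2.
Sum: 2 + 4 + 16 + 4 + 2 = 28.
28 ÷ 2 = 14 beats.

14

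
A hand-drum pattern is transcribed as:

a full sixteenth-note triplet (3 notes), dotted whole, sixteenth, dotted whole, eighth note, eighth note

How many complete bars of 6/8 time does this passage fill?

One bar of 6/8 = 12 sixteenth notes.
Each duration in sixteenth notes: a full sixteenth-note triplet (3 notes) (three triplet sixteenths span one eighth) = 2; dotted whole = 24; sixteenth = 1; dotted whole = 24; eighth note = 2; eighth note = 2.
Adding: 2 + 24 + 1 + 24 + 2 + 2 = 55.
55 ÷ 12 = 4 complete bars with 7 left over.

4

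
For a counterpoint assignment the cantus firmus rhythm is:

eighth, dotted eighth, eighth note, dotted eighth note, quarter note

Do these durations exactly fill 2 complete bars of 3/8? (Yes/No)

One bar of 3/8 = 6 sixteenth notes, so 2 bars = 12.
In sixteenth notes: eighth = 2; dotted eighth = 3; eighth note = 2; dotted eighth note = 3; quarter note = 4.
Altogether 2 + 3 + 2 + 3 + 4 = 14.
14 exceeds 12, so the answer is No.

No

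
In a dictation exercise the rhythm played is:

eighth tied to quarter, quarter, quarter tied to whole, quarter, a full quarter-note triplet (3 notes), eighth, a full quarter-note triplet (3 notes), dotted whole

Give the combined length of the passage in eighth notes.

38

Convert each value to eighth notes: eighth tied to quarter (eighth + quarter) = 3; quarter = 2; quarter tied to whole (quarter + whole) = 10; quarter = 2; a full quarter-note triplet (3 notes) (three triplet quarters span one half) = 4; eighth = 1; a full quarter-note triplet (3 notes) (three triplet quarters span one half) = 4; dotted whole = 12.
Altogether 3 + 2 + 10 + 2 + 4 + 1 + 4 + 12 = 38 eighth notes.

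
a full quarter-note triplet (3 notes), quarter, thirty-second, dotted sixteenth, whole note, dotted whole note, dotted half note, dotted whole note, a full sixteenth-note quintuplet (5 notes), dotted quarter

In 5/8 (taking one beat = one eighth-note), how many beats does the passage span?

50

One eighth-note beat = 4 thirty-second notes.
Working in thirty-second notes: a full quarter-note triplet (3 notes) (three triplet quarters span one half) = 16; quarter = 8; thirty-second = 1; dotted sixteenth = 3; whole note = 32; dotted whole note = 48; dotted half note = 24; dotted whole note = 48; a full sixteenth-note quintuplet (5 notes) (five quintuplet sixteenths span one quarter) = 8; dotted quarter = 12.
Altogether 16 + 8 + 1 + 3 + 32 + 48 + 24 + 48 + 8 + 12 = 200.
200 ÷ 4 = 50 beats.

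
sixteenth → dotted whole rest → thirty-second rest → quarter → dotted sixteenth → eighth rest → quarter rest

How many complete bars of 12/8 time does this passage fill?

1

One bar of 12/8 = 48 thirty-second notes.
Convert each value to thirty-second notes: sixteenth = 2; dotted whole rest = 48; thirty-second rest = 1; quarter = 8; dotted sixteenth = 3; eighth rest = 4; quarter rest = 8.
Altogether 2 + 48 + 1 + 8 + 3 + 4 + 8 = 74.
74 ÷ 48 = 1 complete bar with 26 left over.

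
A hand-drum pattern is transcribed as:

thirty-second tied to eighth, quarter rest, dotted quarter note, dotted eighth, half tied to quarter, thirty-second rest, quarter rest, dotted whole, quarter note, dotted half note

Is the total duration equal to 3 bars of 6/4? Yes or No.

Yes

One bar of 6/4 = 48 thirty-second notes, so 3 bars = 144.
In thirty-second notes: thirty-second tied to eighth (thirty-second + eighth) = 5; quarter rest = 8; dotted quarter note = 12; dotted eighth = 6; half tied to quarter (half + quarter) = 24; thirty-second rest = 1; quarter rest = 8; dotted whole = 48; quarter note = 8; dotted half note = 24.
Adding: 5 + 8 + 12 + 6 + 24 + 1 + 8 + 48 + 8 + 24 = 144.
144 equals 144, so the answer is Yes.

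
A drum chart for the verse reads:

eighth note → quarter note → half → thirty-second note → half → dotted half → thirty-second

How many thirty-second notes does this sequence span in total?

70

In thirty-second notes: eighth note = 4; quarter note = 8; half = 16; thirty-second note = 1; half = 16; dotted half = 24; thirty-second = 1.
Altogether 4 + 8 + 16 + 1 + 16 + 24 + 1 = 70 thirty-second notes.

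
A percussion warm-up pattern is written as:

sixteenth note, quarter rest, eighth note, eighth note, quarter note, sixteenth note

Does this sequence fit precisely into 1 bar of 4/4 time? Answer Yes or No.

No

One bar of 4/4 = 16 sixteenth notes.
Express everything in sixteenth notes: sixteenth note = 1; quarter rest = 4; eighth note = 2; eighth note = 2; quarter note = 4; sixteenth note = 1.
Altogether 1 + 4 + 2 + 2 + 4 + 1 = 14.
14 falls short of 16, so the answer is No.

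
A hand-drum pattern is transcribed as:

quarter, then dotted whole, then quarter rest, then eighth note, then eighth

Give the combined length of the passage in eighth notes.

Convert each value to eighth notes: quarter = 2; dotted whole = 12; quarter rest = 2; eighth note = 1; eighth = 1.
Altogether 2 + 12 + 2 + 1 + 1 = 18 eighth notes.

18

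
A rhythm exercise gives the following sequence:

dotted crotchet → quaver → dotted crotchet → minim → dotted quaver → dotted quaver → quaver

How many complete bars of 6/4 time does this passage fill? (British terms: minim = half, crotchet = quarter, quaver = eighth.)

One bar of 6/4 = 24 sixteenth notes.
Working in sixteenth notes: dotted crotchet = 6; quaver = 2; dotted crotchet = 6; minim = 8; dotted quaver = 3; dotted quaver = 3; quaver = 2.
Total: 6 + 2 + 6 + 8 + 3 + 3 + 2 = 30.
30 ÷ 24 = 1 complete bar with 6 left over.

1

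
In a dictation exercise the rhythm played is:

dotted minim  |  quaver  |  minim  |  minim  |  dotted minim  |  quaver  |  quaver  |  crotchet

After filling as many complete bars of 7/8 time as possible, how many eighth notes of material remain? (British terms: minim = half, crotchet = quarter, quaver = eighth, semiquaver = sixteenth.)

One bar of 7/8 = 7 eighth notes.
Working in eighth notes: dotted minim = 6; quaver = 1; minim = 4; minim = 4; dotted minim = 6; quaver = 1; quaver = 1; crotchet = 2.
Adding: 6 + 1 + 4 + 4 + 6 + 1 + 1 + 2 = 25.
25 ÷ 7 = 3 complete bars with 4 eighth notes remaining.

4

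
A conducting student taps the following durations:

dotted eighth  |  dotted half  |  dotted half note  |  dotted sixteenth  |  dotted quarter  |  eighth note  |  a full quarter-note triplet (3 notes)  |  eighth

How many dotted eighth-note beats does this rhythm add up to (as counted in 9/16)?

One dotted eighth-note beat = 6 thirty-second notes.
In thirty-second notes: dotted eighth = 6; dotted half = 24; dotted half note = 24; dotted sixteenth = 3; dotted quarter = 12; eighth note = 4; a full quarter-note triplet (3 notes) (three triplet quarters span one half) = 16; eighth = 4.
Adding: 6 + 24 + 24 + 3 + 12 + 4 + 16 + 4 = 93.
93 ÷ 6 = 15.5 beats.

15.5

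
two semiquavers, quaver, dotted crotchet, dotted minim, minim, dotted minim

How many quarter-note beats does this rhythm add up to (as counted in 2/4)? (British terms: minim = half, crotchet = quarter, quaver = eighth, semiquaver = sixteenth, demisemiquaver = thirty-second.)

10.5

One quarter-note beat = 4 sixteenth notes.
In sixteenth notes: semiquaver = 1; semiquaver = 1; quaver = 2; dotted crotchet = 6; dotted minim = 12; minim = 8; dotted minim = 12.
Adding: 1 + 1 + 2 + 6 + 12 + 8 + 12 = 42.
42 ÷ 4 = 10.5 beats.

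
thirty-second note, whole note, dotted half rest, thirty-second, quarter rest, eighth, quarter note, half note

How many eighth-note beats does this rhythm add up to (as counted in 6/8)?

One eighth-note beat = 4 thirty-second notes.
Each duration in thirty-second notes: thirty-second note = 1; whole note = 32; dotted half rest = 24; thirty-second = 1; quarter rest = 8; eighth = 4; quarter note = 8; half note = 16.
Adding: 1 + 32 + 24 + 1 + 8 + 4 + 8 + 16 = 94.
94 ÷ 4 = 23.5 beats.

23.5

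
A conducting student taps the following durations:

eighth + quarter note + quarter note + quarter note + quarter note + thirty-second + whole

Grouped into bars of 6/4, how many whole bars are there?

One bar of 6/4 = 48 thirty-second notes.
Each duration in thirty-second notes: eighth = 4; quarter note = 8; quarter note = 8; quarter note = 8; quarter note = 8; thirty-second = 1; whole = 32.
Adding: 4 + 8 + 8 + 8 + 8 + 1 + 32 = 69.
69 ÷ 48 = 1 complete bar with 21 left over.

1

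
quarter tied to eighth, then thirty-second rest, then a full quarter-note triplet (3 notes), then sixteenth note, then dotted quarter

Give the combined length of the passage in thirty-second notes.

Convert each value to thirty-second notes: quarter tied to eighth (quarter + eighth) = 12; thirty-second rest = 1; a full quarter-note triplet (3 notes) (three triplet quarters span one half) = 16; sixteenth note = 2; dotted quarter = 12.
Sum: 12 + 1 + 16 + 2 + 12 = 43 thirty-second notes.

43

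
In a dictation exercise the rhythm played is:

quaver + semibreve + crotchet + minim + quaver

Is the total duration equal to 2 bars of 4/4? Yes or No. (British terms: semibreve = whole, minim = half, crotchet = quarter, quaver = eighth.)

One bar of 4/4 = 8 eighth notes, so 2 bars = 16.
Express everything in eighth notes: quaver = 1; semibreve = 8; crotchet = 2; minim = 4; quaver = 1.
Altogether 1 + 8 + 2 + 4 + 1 = 16.
16 equals 16, so the answer is Yes.

Yes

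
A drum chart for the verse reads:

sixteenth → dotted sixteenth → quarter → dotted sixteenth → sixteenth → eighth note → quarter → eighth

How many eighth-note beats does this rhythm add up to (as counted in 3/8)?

One eighth-note beat = 4 thirty-second notes.
Express everything in thirty-second notes: sixteenth = 2; dotted sixteenth = 3; quarter = 8; dotted sixteenth = 3; sixteenth = 2; eighth note = 4; quarter = 8; eighth = 4.
Adding: 2 + 3 + 8 + 3 + 2 + 4 + 8 + 4 = 34.
34 ÷ 4 = 8.5 beats.

8.5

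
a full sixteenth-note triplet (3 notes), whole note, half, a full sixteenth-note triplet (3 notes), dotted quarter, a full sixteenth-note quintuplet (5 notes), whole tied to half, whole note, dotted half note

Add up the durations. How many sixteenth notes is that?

90

Convert each value to sixteenth notes: a full sixteenth-note triplet (3 notes) (three triplet sixteenths span one eighth) = 2; whole note = 16; half = 8; a full sixteenth-note triplet (3 notes) (three triplet sixteenths span one eighth) = 2; dotted quarter = 6; a full sixteenth-note quintuplet (5 notes) (five quintuplet sixteenths span one quarter) = 4; whole tied to half (whole + half) = 24; whole note = 16; dotted half note = 12.
Sum: 2 + 16 + 8 + 2 + 6 + 4 + 24 + 16 + 12 = 90 sixteenth notes.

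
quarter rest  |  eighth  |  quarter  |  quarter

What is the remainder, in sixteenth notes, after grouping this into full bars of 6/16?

One bar of 6/16 = 3 eighth notes.
Convert each value to eighth notes: quarter rest = 2; eighth = 1; quarter = 2; quarter = 2.
Total: 2 + 1 + 2 + 2 = 7.
7 ÷ 3 = 2 complete bars with 1 eighth note remaining = 2 sixteenth notes.

2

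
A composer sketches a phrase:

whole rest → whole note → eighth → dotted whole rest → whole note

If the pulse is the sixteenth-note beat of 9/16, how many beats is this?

74

One sixteenth-note beat = 2 thirty-second notes.
Each duration in thirty-second notes: whole rest = 32; whole note = 32; eighth = 4; dotted whole rest = 48; whole note = 32.
Adding: 32 + 32 + 4 + 48 + 32 = 148.
148 ÷ 2 = 74 beats.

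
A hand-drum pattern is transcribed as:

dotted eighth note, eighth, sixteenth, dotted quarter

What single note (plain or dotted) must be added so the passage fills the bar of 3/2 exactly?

dotted half note

The bar of 3/2 = 24 sixteenth notes.
Each duration in sixteenth notes: dotted eighth note = 3; eighth = 2; sixteenth = 1; dotted quarter = 6.
Adding: 3 + 2 + 1 + 6 = 12.
Remaining: 24 − 12 = 12 sixteenth notes, which is a dotted half note.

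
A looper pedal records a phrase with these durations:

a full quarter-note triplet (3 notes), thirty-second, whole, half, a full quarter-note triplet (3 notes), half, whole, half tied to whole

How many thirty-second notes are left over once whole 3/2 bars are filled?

One bar of 3/2 = 48 thirty-second notes.
Working in thirty-second notes: a full quarter-note triplet (3 notes) (three triplet quarters span one half) = 16; thirty-second = 1; whole = 32; half = 16; a full quarter-note triplet (3 notes) (three triplet quarters span one half) = 16; half = 16; whole = 32; half tied to whole (half + whole) = 48.
Total: 16 + 1 + 32 + 16 + 16 + 16 + 32 + 48 = 177.
177 ÷ 48 = 3 complete bars with 33 thirty-second notes remaining.

33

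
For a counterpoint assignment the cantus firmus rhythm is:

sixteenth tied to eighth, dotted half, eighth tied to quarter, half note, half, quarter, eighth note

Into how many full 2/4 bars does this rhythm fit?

One bar of 2/4 = 8 sixteenth notes.
Each duration in sixteenth notes: sixteenth tied to eighth (sixteenth + eighth) = 3; dotted half = 12; eighth tied to quarter (eighth + quarter) = 6; half note = 8; half = 8; quarter = 4; eighth note = 2.
Altogether 3 + 12 + 6 + 8 + 8 + 4 + 2 = 43.
43 ÷ 8 = 5 complete bars with 3 left over.

5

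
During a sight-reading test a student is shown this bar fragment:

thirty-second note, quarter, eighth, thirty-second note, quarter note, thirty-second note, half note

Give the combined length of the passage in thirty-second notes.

In thirty-second notes: thirty-second note = 1; quarter = 8; eighth = 4; thirty-second note = 1; quarter note = 8; thirty-second note = 1; half note = 16.
Sum: 1 + 8 + 4 + 1 + 8 + 1 + 16 = 39 thirty-second notes.

39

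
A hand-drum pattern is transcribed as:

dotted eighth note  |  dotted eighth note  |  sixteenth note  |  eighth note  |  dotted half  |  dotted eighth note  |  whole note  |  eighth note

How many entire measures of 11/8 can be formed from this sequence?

One bar of 11/8 = 22 sixteenth notes.
In sixteenth notes: dotted eighth note = 3; dotted eighth note = 3; sixteenth note = 1; eighth note = 2; dotted half = 12; dotted eighth note = 3; whole note = 16; eighth note = 2.
Altogether 3 + 3 + 1 + 2 + 12 + 3 + 16 + 2 = 42.
42 ÷ 22 = 1 complete bar with 20 left over.

1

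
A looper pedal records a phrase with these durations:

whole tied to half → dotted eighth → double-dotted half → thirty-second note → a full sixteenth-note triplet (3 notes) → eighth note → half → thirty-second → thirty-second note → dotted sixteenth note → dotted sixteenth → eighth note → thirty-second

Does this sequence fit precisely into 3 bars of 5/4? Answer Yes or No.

Yes

One bar of 5/4 = 40 thirty-second notes, so 3 bars = 120.
Express everything in thirty-second notes: whole tied to half (whole + half) = 48; dotted eighth = 6; double-dotted half = 28; thirty-second note = 1; a full sixteenth-note triplet (3 notes) (three triplet sixteenths span one eighth) = 4; eighth note = 4; half = 16; thirty-second = 1; thirty-second note = 1; dotted sixteenth note = 3; dotted sixteenth = 3; eighth note = 4; thirty-second = 1.
Altogether 48 + 6 + 28 + 1 + 4 + 4 + 16 + 1 + 1 + 3 + 3 + 4 + 1 = 120.
120 equals 120, so the answer is Yes.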